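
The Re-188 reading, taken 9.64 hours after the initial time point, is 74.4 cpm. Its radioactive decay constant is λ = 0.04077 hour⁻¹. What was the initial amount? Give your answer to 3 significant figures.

110 cpm

t½ = ln 2 / λ = 0.69315 / 0.04077 ≈ 17.001 hours.
Number of half-lives elapsed: n = 9.64/17.001 ≈ 0.56701.
A₀ = A × 2^n = 74.4 × 2^0.56701 = 74.4 × 1.4815 ≈ 110.22 cpm.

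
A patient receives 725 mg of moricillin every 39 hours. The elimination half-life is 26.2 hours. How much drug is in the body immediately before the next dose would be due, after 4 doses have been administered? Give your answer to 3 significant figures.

395 mg

The 4 doses were given 156, 117, 78, 39 hours ago.
Total = 725·(1/2)^(156/26.2) + 725·(1/2)^(117/26.2) + 725·(1/2)^(78/26.2) + 725·(1/2)^(39/26.2)
      = 11.694 + 32.813 + 92.075 + 258.37 ≈ 394.95 mg.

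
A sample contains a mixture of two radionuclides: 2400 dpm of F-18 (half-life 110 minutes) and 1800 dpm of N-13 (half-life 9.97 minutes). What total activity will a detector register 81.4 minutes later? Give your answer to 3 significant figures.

1440 dpm

F-18: 2400 × (1/2)^(81.4/110) = 2400 × (1/2)^0.74 ≈ 1437 dpm.
N-13: 1800 × (1/2)^(81.4/9.97) = 1800 × (1/2)^8.1645 ≈ 6.2736 dpm.
Total = 1437 + 6.2736 ≈ 1443.2 dpm.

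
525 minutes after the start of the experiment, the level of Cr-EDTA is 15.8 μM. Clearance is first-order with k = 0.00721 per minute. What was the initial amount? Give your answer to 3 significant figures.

t½ = ln 2 / k = 0.69315 / 0.00721 ≈ 96.137 minutes.
Number of half-lives elapsed: n = 525/96.137 ≈ 5.461.
A₀ = A × 2^n = 15.8 × 2^5.461 = 15.8 × 44.047 ≈ 695.94 μM.

696 μM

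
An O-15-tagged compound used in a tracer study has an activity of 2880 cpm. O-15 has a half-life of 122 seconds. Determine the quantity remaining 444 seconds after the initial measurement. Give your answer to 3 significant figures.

231 cpm

Number of half-lives: n = 444/122 ≈ 3.6393.
Remaining = 2880 × (1/2)^3.6393 = 2880 × 0.080251 ≈ 231.12 cpm.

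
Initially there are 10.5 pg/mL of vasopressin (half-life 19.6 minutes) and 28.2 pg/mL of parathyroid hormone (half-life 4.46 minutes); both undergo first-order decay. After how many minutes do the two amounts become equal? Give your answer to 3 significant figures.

Set 10.5·(1/2)^(t/19.6) = 28.2·(1/2)^(t/4.46).
Taking log₂: log₂(10.5/28.2) = t·(1/19.6 − 1/4.46).
log₂(0.37234) = -1.4253; 1/19.6 − 1/4.46 = -0.17319.
t = -1.4253 / -0.17319 ≈ 8.2295 minutes.

8.23 minutes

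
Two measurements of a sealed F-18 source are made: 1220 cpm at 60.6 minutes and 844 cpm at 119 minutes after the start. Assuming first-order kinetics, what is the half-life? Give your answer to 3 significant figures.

Over Δt = 119 − 60.6 = 58.4 minutes, the level fell by a factor of 1220/844 ≈ 1.4455.
n = log₂(1.4455) ≈ 0.53157 half-lives, so t½ = 58.4/0.53157 ≈ 109.86 minutes.

110 minutes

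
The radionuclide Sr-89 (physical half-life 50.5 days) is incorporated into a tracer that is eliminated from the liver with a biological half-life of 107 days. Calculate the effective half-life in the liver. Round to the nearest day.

1/t_eff = 1/t_phys + 1/t_biol = 1/50.5 + 1/107 = 0.029148 per day.
t_eff = 50.5 × 107 / (50.5 + 107) ≈ 34.308 days.

34 days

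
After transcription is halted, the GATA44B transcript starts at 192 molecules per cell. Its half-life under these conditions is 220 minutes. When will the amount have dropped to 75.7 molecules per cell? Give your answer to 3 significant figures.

Fraction remaining = 75.7/192 ≈ 0.39427.
n = log₂(192/75.7) = ln(2.5363)/ln 2 ≈ 1.3427 half-lives.
t = n × t½ = 1.3427 × 220 ≈ 295.4 minutes.

295 minutes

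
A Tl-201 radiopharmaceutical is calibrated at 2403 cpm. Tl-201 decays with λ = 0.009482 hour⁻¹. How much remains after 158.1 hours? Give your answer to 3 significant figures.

t½ = ln 2 / λ = 0.69315 / 0.009482 ≈ 73.101 hours.
Number of half-lives: n = 158.1/73.101 ≈ 2.1628.
Remaining = 2403 × (1/2)^2.1628 = 2403 × 0.22333 ≈ 536.66 cpm.

537 cpm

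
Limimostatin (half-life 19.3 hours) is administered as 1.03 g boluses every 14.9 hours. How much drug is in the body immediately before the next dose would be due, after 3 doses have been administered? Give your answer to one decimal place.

The 3 doses were given 44.7, 29.8, 14.9 hours ago.
Total = 1.03·(1/2)^(44.7/19.3) + 1.03·(1/2)^(29.8/19.3) + 1.03·(1/2)^(14.9/19.3)
      = 0.20684 + 0.35321 + 0.60316 ≈ 1.1632 g.

1.2 g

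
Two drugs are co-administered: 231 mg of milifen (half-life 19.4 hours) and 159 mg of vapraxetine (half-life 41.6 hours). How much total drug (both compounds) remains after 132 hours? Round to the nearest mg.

20 mg

milifen: 231 × (1/2)^(132/19.4) = 231 × (1/2)^6.8041 ≈ 2.0671 mg.
vapraxetine: 159 × (1/2)^(132/41.6) = 159 × (1/2)^3.1731 ≈ 17.628 mg.
Total = 2.0671 + 17.628 ≈ 19.695 mg.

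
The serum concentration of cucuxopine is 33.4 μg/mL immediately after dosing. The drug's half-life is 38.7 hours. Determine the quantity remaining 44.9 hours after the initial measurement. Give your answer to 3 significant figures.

14.9 μg/mL

Number of half-lives: n = 44.9/38.7 ≈ 1.1602.
Remaining = 33.4 × (1/2)^1.1602 = 33.4 × 0.44745 ≈ 14.945 μg/mL.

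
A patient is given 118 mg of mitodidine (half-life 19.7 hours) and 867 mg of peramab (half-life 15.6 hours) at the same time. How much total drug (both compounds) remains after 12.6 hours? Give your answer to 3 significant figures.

mitodidine: 118 × (1/2)^(12.6/19.7) = 118 × (1/2)^0.63959 ≈ 75.743 mg.
peramab: 867 × (1/2)^(12.6/15.6) = 867 × (1/2)^0.80769 ≈ 495.31 mg.
Total = 75.743 + 495.31 ≈ 571.06 mg.

571 mg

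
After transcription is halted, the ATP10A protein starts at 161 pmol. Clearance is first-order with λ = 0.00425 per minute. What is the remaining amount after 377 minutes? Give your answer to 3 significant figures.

t½ = ln 2 / λ = 0.69315 / 0.00425 ≈ 163.09 minutes.
Number of half-lives: n = 377/163.09 ≈ 2.3116.
Remaining = 161 × (1/2)^2.3116 = 161 × 0.20144 ≈ 32.432 pmol.

32.4 pmol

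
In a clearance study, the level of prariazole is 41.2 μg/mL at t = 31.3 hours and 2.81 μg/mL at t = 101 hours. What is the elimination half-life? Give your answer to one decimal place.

18.0 hours

Over Δt = 101 − 31.3 = 69.7 hours, the level fell by a factor of 41.2/2.81 ≈ 14.662.
n = log₂(14.662) ≈ 3.874 half-lives, so t½ = 69.7/3.874 ≈ 17.992 hours.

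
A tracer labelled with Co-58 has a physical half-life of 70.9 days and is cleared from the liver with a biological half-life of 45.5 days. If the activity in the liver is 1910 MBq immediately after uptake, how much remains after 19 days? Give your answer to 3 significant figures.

1190 MBq

1/t_eff = 1/t_phys + 1/t_biol = 1/70.9 + 1/45.5 = 0.036082 per day.
t_eff = 70.9 × 45.5 / (70.9 + 45.5) ≈ 27.714 days.
Remaining = 1910 × (1/2)^(19/27.714) = 1910 × (1/2)^0.68557 ≈ 1187.6 MBq.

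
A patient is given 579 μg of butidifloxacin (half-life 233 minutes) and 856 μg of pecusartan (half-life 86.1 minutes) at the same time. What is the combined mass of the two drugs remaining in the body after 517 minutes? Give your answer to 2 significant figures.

140 μg

butidifloxacin: 579 × (1/2)^(517/233) = 579 × (1/2)^2.2189 ≈ 124.37 μg.
pecusartan: 856 × (1/2)^(517/86.1) = 856 × (1/2)^6.0046 ≈ 13.332 μg.
Total = 124.37 + 13.332 ≈ 137.71 μg.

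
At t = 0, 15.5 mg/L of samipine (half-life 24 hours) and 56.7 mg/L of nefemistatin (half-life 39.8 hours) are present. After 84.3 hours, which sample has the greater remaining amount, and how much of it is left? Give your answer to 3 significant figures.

samipine: 15.5 × (1/2)^3.5125 ≈ 1.3582 mg/L.
nefemistatin: 56.7 × (1/2)^2.1181 ≈ 13.061 mg/L.
Nefemistatin has more remaining, at ≈ 13.061 mg/L.

nefemistatin, 13.1 mg/L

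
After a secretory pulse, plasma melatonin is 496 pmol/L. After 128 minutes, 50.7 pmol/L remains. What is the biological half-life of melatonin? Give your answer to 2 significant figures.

39 minutes

A/A₀ = 50.7/496 ≈ 0.10222.
n = log₂(9.783) ≈ 3.2903 half-lives elapsed in 128 minutes.
t½ = 128/3.2903 ≈ 38.902 minutes.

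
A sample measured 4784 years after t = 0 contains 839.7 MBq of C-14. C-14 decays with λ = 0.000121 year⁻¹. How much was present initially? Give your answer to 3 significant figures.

1500 MBq

t½ = ln 2 / λ = 0.69315 / 0.000121 ≈ 5728.5 years.
Number of half-lives elapsed: n = 4784/5728.5 ≈ 0.83512.
A₀ = A × 2^n = 839.7 × 2^0.83512 = 839.7 × 1.784 ≈ 1498 MBq.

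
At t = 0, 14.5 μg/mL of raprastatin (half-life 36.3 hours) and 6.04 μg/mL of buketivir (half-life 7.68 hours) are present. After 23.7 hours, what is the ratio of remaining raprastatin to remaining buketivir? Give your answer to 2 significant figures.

raprastatin: 14.5 × (1/2)^(23.7/36.3) = 14.5 × (1/2)^0.65289 ≈ 9.2221 μg/mL.
buketivir: 6.04 × (1/2)^(23.7/7.68) = 6.04 × (1/2)^3.0859 ≈ 0.71134 μg/mL.
Ratio ≈ 9.2221 / 0.71134 ≈ 12.964.

13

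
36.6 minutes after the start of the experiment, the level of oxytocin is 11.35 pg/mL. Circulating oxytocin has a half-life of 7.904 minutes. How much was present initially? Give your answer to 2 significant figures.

Number of half-lives elapsed: n = 36.6/7.904 ≈ 4.6306.
A₀ = A × 2^n = 11.35 × 2^4.6306 = 11.35 × 24.771 ≈ 281.15 pg/mL.

280 pg/mL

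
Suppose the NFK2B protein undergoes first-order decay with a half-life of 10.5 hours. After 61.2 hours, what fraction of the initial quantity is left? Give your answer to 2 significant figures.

0.018

n = 61.2/10.5 ≈ 5.8286 half-lives.
Fraction remaining = (1/2)^5.8286 ≈ 0.017596.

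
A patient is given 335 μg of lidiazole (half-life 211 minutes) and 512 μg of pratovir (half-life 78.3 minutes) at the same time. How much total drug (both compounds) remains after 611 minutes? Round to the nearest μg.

lidiazole: 335 × (1/2)^(611/211) = 335 × (1/2)^2.8957 ≈ 45.013 μg.
pratovir: 512 × (1/2)^(611/78.3) = 512 × (1/2)^7.8033 ≈ 2.2921 μg.
Total = 45.013 + 2.2921 ≈ 47.306 μg.

47 μg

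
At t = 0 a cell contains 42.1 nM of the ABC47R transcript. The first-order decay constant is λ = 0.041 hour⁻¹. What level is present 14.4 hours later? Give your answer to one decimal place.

t½ = ln 2 / λ = 0.69315 / 0.041 ≈ 16.906 hours.
Number of half-lives: n = 14.4/16.906 ≈ 0.85177.
Remaining = 42.1 × (1/2)^0.85177 = 42.1 × 0.55411 ≈ 23.328 nM.

23.3 nM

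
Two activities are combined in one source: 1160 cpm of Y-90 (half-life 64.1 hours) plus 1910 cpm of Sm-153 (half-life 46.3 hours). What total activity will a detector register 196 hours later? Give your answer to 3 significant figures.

Y-90: 1160 × (1/2)^(196/64.1) = 1160 × (1/2)^3.0577 ≈ 139.31 cpm.
Sm-153: 1910 × (1/2)^(196/46.3) = 1910 × (1/2)^4.2333 ≈ 101.55 cpm.
Total = 139.31 + 101.55 ≈ 240.87 cpm.

241 cpm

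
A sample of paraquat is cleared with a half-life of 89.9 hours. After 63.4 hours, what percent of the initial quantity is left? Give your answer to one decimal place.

61.3%

n = 63.4/89.9 ≈ 0.70523 half-lives.
Fraction remaining = (1/2)^0.70523 ≈ 0.61335, i.e. 61.335%.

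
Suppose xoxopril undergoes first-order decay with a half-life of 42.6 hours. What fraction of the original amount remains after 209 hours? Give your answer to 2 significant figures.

0.033

n = 209/42.6 ≈ 4.9061 half-lives.
Fraction remaining = (1/2)^4.9061 ≈ 0.033352.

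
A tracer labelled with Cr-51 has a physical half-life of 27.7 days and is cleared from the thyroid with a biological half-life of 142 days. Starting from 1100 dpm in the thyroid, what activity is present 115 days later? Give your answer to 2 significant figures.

35 dpm

1/t_eff = 1/t_phys + 1/t_biol = 1/27.7 + 1/142 = 0.043143 per day.
t_eff = 27.7 × 142 / (27.7 + 142) ≈ 23.179 days.
Remaining = 1100 × (1/2)^(115/23.179) = 1100 × (1/2)^4.9615 ≈ 35.305 dpm.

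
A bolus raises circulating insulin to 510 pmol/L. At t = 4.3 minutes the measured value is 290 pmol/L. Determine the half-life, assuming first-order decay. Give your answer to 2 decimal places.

A/A₀ = 290/510 ≈ 0.56863.
n = log₂(1.7586) ≈ 0.81444 half-lives elapsed in 4.3 minutes.
t½ = 4.3/0.81444 ≈ 5.2797 minutes.

5.28 minutes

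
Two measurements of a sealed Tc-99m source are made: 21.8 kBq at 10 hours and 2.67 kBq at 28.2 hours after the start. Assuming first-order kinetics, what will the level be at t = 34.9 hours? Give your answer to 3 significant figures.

Over Δt = 28.2 − 10 = 18.2 hours, the level fell by a factor of 21.8/2.67 ≈ 8.1648.
n = log₂(8.1648) ≈ 3.0294 half-lives, so t½ = 18.2/3.0294 ≈ 6.0078 hours.
From t = 28.2 to t = 34.9: 2.67 × (1/2)^((34.9−28.2)/6.0078) ≈ 1.2325 kBq.

1.23 kBq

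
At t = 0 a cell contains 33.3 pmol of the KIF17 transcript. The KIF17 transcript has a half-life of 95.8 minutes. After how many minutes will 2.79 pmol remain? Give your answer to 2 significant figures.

Fraction remaining = 2.79/33.3 ≈ 0.083784.
n = log₂(33.3/2.79) = ln(11.935)/ln 2 ≈ 3.5772 half-lives.
t = n × t½ = 3.5772 × 95.8 ≈ 342.69 minutes.

340 minutes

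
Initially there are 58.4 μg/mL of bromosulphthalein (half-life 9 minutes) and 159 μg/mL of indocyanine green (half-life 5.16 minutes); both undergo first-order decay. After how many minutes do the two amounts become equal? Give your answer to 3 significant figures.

Set 58.4·(1/2)^(t/9) = 159·(1/2)^(t/5.16).
Taking log₂: log₂(58.4/159) = t·(1/9 − 1/5.16).
log₂(0.3673) = -1.445; 1/9 − 1/5.16 = -0.082687.
t = -1.445 / -0.082687 ≈ 17.475 minutes.

17.5 minutes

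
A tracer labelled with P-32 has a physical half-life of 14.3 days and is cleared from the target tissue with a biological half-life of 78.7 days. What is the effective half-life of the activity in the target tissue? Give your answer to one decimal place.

12.1 days

1/t_eff = 1/t_phys + 1/t_biol = 1/14.3 + 1/78.7 = 0.082637 per day.
t_eff = 14.3 × 78.7 / (14.3 + 78.7) ≈ 12.101 days.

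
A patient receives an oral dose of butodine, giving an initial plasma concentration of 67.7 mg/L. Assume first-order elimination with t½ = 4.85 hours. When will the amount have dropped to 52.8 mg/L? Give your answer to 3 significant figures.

Fraction remaining = 52.8/67.7 ≈ 0.77991.
n = log₂(67.7/52.8) = ln(1.2822)/ln 2 ≈ 0.35862 half-lives.
t = n × t½ = 0.35862 × 4.85 ≈ 1.7393 hours.

1.74 hours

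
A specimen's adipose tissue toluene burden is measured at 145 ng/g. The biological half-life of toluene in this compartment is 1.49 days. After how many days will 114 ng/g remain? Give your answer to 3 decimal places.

Fraction remaining = 114/145 ≈ 0.78621.
n = log₂(145/114) = ln(1.2719)/ln 2 ≈ 0.34702 half-lives.
t = n × t½ = 0.34702 × 1.49 ≈ 0.51706 days.

0.517 days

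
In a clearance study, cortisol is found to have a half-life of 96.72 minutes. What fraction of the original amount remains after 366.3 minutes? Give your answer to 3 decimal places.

0.072

n = 366.3/96.72 ≈ 3.7872 half-lives.
Fraction remaining = (1/2)^3.7872 ≈ 0.072432.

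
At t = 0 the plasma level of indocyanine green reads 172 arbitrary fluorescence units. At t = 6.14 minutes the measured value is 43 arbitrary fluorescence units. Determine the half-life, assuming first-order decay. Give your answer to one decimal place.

A/A₀ = 43/172 ≈ 0.25.
n = log₂(4) ≈ 2 half-lives elapsed in 6.14 minutes.
t½ = 6.14/2 ≈ 3.07 minutes.

3.1 minutes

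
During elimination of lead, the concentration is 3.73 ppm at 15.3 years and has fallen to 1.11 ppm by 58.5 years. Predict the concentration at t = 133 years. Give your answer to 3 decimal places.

Over Δt = 58.5 − 15.3 = 43.2 years, the level fell by a factor of 3.73/1.11 ≈ 3.3604.
n = log₂(3.3604) ≈ 1.7486 half-lives, so t½ = 43.2/1.7486 ≈ 24.705 years.
From t = 58.5 to t = 133: 1.11 × (1/2)^((133−58.5)/24.705) ≈ 0.13726 ppm.

0.137 ppm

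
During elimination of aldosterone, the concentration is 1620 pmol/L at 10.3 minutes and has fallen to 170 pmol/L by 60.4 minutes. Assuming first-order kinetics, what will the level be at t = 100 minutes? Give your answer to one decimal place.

28.6 pmol/L

Over Δt = 60.4 − 10.3 = 50.1 minutes, the level fell by a factor of 1620/170 ≈ 9.5294.
n = log₂(9.5294) ≈ 3.2524 half-lives, so t½ = 50.1/3.2524 ≈ 15.404 minutes.
From t = 60.4 to t = 100: 170 × (1/2)^((100−60.4)/15.404) ≈ 28.614 pmol/L.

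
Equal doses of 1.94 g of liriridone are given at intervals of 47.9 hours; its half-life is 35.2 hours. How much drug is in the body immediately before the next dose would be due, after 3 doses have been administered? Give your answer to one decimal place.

1.2 g

The 3 doses were given 143.7, 95.8, 47.9 hours ago.
Total = 1.94·(1/2)^(143.7/35.2) + 1.94·(1/2)^(95.8/35.2) + 1.94·(1/2)^(47.9/35.2)
      = 0.11452 + 0.29412 + 0.75537 ≈ 1.164 g.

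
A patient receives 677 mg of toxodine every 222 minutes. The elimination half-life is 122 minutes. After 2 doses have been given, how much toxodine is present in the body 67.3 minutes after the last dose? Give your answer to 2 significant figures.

590 mg

The 2 doses were given 289.3, 67.3 minutes ago.
Total = 677·(1/2)^(289.3/122) + 677·(1/2)^(67.3/122)
      = 130.84 + 461.88 ≈ 592.72 mg.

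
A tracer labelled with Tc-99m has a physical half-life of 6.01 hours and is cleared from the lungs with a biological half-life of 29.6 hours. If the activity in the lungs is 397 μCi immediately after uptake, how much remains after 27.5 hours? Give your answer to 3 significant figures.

8.74 μCi

1/t_eff = 1/t_phys + 1/t_biol = 1/6.01 + 1/29.6 = 0.20017 per hour.
t_eff = 6.01 × 29.6 / (6.01 + 29.6) ≈ 4.9957 hours.
Remaining = 397 × (1/2)^(27.5/4.9957) = 397 × (1/2)^5.5048 ≈ 8.7436 μCi.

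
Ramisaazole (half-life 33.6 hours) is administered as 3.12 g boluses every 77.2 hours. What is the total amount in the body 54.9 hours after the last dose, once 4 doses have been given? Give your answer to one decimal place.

1.3 g

The 4 doses were given 286.5, 209.3, 132.1, 54.9 hours ago.
Total = 3.12·(1/2)^(286.5/33.6) + 3.12·(1/2)^(209.3/33.6) + 3.12·(1/2)^(132.1/33.6) + 3.12·(1/2)^(54.9/33.6)
      = 0.0084593 + 0.04159 + 0.20448 + 1.0053 ≈ 1.2598 g.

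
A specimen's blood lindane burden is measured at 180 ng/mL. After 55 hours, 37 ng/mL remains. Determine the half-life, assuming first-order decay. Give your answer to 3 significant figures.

A/A₀ = 37/180 ≈ 0.20556.
n = log₂(4.8649) ≈ 2.2824 half-lives elapsed in 55 hours.
t½ = 55/2.2824 ≈ 24.097 hours.

24.1 hours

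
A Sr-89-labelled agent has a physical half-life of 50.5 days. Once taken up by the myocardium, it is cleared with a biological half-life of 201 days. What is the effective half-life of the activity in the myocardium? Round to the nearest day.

40 days

1/t_eff = 1/t_phys + 1/t_biol = 1/50.5 + 1/201 = 0.024777 per day.
t_eff = 50.5 × 201 / (50.5 + 201) ≈ 40.36 days.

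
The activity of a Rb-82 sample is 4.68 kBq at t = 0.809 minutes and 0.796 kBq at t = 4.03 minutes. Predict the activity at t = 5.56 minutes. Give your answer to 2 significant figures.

0.34 kBq

Over Δt = 4.03 − 0.809 = 3.221 minutes, the level fell by a factor of 4.68/0.796 ≈ 5.8794.
n = log₂(5.8794) ≈ 2.5557 half-lives, so t½ = 3.221/2.5557 ≈ 1.2603 minutes.
From t = 4.03 to t = 5.56: 0.796 × (1/2)^((5.56−4.03)/1.2603) ≈ 0.34314 kBq.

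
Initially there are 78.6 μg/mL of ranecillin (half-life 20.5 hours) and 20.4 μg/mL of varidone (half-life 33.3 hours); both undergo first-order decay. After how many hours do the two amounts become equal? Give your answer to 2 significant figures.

Set 78.6·(1/2)^(t/20.5) = 20.4·(1/2)^(t/33.3).
Taking log₂: log₂(78.6/20.4) = t·(1/20.5 − 1/33.3).
log₂(3.8529) = 1.946; 1/20.5 − 1/33.3 = 0.01875.
t = 1.946 / 0.01875 ≈ 103.78 hours.

100 hours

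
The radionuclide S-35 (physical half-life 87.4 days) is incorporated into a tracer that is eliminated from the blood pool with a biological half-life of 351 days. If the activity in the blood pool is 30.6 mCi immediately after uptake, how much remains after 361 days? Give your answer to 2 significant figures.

1/t_eff = 1/t_phys + 1/t_biol = 1/87.4 + 1/351 = 0.014291 per day.
t_eff = 87.4 × 351 / (87.4 + 351) ≈ 69.976 days.
Remaining = 30.6 × (1/2)^(361/69.976) = 30.6 × (1/2)^5.1589 ≈ 0.85651 mCi.

0.86 mCi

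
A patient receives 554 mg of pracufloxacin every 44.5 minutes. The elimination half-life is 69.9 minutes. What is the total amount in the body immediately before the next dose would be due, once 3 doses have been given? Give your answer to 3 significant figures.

The 3 doses were given 133.5, 89, 44.5 minutes ago.
Total = 554·(1/2)^(133.5/69.9) + 554·(1/2)^(89/69.9) + 554·(1/2)^(44.5/69.9)
      = 147.43 + 229.2 + 356.34 ≈ 732.98 mg.

733 mg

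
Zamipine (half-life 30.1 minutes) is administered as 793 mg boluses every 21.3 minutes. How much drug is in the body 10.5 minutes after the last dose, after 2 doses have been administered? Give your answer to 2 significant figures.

The 2 doses were given 31.8, 10.5 minutes ago.
Total = 793·(1/2)^(31.8/30.1) + 793·(1/2)^(10.5/30.1)
      = 381.28 + 622.68 ≈ 1004 mg.

1000 mg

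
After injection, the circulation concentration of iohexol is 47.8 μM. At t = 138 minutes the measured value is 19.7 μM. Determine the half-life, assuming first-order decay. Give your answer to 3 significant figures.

108 minutes

A/A₀ = 19.7/47.8 ≈ 0.41213.
n = log₂(2.4264) ≈ 1.2788 half-lives elapsed in 138 minutes.
t½ = 138/1.2788 ≈ 107.91 minutes.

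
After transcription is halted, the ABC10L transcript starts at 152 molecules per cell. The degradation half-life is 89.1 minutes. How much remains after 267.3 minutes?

Elapsed time is 3 half-lives (267.3/89.1).
Each half-life halves the amount: 152 × (1/2)^3 = 152/8 = 19 molecules per cell.

19 molecules per cell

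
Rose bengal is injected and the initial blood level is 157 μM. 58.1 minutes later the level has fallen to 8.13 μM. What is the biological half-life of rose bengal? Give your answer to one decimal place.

A/A₀ = 8.13/157 ≈ 0.051783.
n = log₂(19.311) ≈ 4.2714 half-lives elapsed in 58.1 minutes.
t½ = 58.1/4.2714 ≈ 13.602 minutes.

13.6 minutes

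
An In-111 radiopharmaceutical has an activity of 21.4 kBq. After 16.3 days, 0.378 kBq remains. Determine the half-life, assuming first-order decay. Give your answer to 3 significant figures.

2.80 days

A/A₀ = 0.378/21.4 ≈ 0.017664.
n = log₂(56.614) ≈ 5.8231 half-lives elapsed in 16.3 days.
t½ = 16.3/5.8231 ≈ 2.7992 days.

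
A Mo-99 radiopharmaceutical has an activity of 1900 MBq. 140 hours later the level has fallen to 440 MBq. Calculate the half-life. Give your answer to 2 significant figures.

A/A₀ = 440/1900 ≈ 0.23158.
n = log₂(4.3182) ≈ 2.1104 half-lives elapsed in 140 hours.
t½ = 140/2.1104 ≈ 66.337 hours.

66 hours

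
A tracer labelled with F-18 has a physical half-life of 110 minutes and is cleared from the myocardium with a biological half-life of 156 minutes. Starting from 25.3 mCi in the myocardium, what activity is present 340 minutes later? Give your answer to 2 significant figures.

1/t_eff = 1/t_phys + 1/t_biol = 1/110 + 1/156 = 0.015501 per minute.
t_eff = 110 × 156 / (110 + 156) ≈ 64.511 minutes.
Remaining = 25.3 × (1/2)^(340/64.511) = 25.3 × (1/2)^5.2704 ≈ 0.6555 mCi.

0.66 mCi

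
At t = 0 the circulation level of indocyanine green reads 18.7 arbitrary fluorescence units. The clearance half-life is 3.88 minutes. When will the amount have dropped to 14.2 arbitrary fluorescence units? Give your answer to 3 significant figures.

Fraction remaining = 14.2/18.7 ≈ 0.75936.
n = log₂(18.7/14.2) = ln(1.3169)/ln 2 ≈ 0.39715 half-lives.
t = n × t½ = 0.39715 × 3.88 ≈ 1.5409 minutes.

1.54 minutes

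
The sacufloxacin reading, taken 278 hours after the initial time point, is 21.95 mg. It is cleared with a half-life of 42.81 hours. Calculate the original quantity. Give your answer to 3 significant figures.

Number of half-lives elapsed: n = 278/42.81 ≈ 6.4938.
A₀ = A × 2^n = 21.95 × 2^6.4938 = 21.95 × 90.122 ≈ 1978.2 mg.

1980 mg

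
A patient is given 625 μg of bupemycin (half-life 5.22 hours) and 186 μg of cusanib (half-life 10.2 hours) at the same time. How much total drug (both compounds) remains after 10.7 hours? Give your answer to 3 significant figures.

bupemycin: 625 × (1/2)^(10.7/5.22) = 625 × (1/2)^2.0498 ≈ 150.95 μg.
cusanib: 186 × (1/2)^(10.7/10.2) = 186 × (1/2)^1.049 ≈ 89.893 μg.
Total = 150.95 + 89.893 ≈ 240.84 μg.

241 μg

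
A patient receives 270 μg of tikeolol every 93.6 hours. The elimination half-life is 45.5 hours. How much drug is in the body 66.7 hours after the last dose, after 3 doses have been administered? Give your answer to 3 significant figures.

127 μg

The 3 doses were given 253.9, 160.3, 66.7 hours ago.
Total = 270·(1/2)^(253.9/45.5) + 270·(1/2)^(160.3/45.5) + 270·(1/2)^(66.7/45.5)
      = 5.6435 + 23.486 + 97.74 ≈ 126.87 μg.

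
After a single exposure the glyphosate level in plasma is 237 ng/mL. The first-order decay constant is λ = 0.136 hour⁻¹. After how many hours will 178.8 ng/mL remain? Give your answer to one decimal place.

t½ = ln 2 / λ = 0.69315 / 0.136 ≈ 5.0967 hours.
Fraction remaining = 178.8/237 ≈ 0.75443.
n = log₂(237/178.8) = ln(1.3255)/ln 2 ≈ 0.40654 half-lives.
t = n × t½ = 0.40654 × 5.0967 ≈ 2.072 hours.

2.1 hours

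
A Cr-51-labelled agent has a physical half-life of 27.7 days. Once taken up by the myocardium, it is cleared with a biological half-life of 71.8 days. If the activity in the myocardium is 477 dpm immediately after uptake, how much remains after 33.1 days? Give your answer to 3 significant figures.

1/t_eff = 1/t_phys + 1/t_biol = 1/27.7 + 1/71.8 = 0.050029 per day.
t_eff = 27.7 × 71.8 / (27.7 + 71.8) ≈ 19.989 days.
Remaining = 477 × (1/2)^(33.1/19.989) = 477 × (1/2)^1.6559 ≈ 151.37 dpm.

151 dpm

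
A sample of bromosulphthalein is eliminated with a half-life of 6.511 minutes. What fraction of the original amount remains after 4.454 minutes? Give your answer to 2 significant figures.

n = 4.454/6.511 ≈ 0.68407 half-lives.
Fraction remaining = (1/2)^0.68407 ≈ 0.62241.

0.62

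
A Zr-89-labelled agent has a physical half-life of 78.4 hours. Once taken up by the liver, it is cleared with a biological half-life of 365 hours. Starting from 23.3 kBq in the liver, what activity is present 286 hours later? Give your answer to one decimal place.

1.1 kBq

1/t_eff = 1/t_phys + 1/t_biol = 1/78.4 + 1/365 = 0.015495 per hour.
t_eff = 78.4 × 365 / (78.4 + 365) ≈ 64.538 hours.
Remaining = 23.3 × (1/2)^(286/64.538) = 23.3 × (1/2)^4.4315 ≈ 1.0798 kBq.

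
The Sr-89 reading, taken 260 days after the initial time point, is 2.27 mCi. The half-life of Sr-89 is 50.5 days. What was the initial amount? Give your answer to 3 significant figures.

Number of half-lives elapsed: n = 260/50.5 ≈ 5.1485.
A₀ = A × 2^n = 2.27 × 2^5.1485 = 2.27 × 35.47 ≈ 80.516 mCi.

80.5 mCi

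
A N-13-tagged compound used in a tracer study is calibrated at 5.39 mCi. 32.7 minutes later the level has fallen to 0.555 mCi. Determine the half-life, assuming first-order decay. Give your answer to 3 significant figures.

9.97 minutes

A/A₀ = 0.555/5.39 ≈ 0.10297.
n = log₂(9.7117) ≈ 3.2797 half-lives elapsed in 32.7 minutes.
t½ = 32.7/3.2797 ≈ 9.9703 minutes.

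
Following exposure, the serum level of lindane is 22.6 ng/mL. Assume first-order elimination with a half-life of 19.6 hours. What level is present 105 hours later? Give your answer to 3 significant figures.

Number of half-lives: n = 105/19.6 ≈ 5.3571.
Remaining = 22.6 × (1/2)^5.3571 = 22.6 × 0.024397 ≈ 0.55138 ng/mL.

0.551 ng/mL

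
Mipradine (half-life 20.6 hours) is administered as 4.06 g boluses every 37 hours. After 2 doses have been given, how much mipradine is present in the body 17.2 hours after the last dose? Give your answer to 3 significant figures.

The 2 doses were given 54.2, 17.2 hours ago.
Total = 4.06·(1/2)^(54.2/20.6) + 4.06·(1/2)^(17.2/20.6)
      = 0.65538 + 2.276 ≈ 2.9314 g.

2.93 g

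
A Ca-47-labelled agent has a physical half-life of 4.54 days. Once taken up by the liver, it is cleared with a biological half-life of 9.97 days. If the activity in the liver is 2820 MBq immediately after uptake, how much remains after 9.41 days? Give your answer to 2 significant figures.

350 MBq

1/t_eff = 1/t_phys + 1/t_biol = 1/4.54 + 1/9.97 = 0.32057 per day.
t_eff = 4.54 × 9.97 / (4.54 + 9.97) ≈ 3.1195 days.
Remaining = 2820 × (1/2)^(9.41/3.1195) = 2820 × (1/2)^3.0165 ≈ 348.49 MBq.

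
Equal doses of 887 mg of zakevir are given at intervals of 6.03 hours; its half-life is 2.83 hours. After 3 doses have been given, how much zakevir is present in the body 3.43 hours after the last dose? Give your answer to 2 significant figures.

490 mg

The 3 doses were given 15.49, 9.46, 3.43 hours ago.
Total = 887·(1/2)^(15.49/2.83) + 887·(1/2)^(9.46/2.83) + 887·(1/2)^(3.43/2.83)
      = 19.963 + 87.429 + 382.89 ≈ 490.28 mg.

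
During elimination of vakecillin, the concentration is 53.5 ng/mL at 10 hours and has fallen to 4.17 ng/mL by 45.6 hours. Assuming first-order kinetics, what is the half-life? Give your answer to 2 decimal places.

9.67 hours

Over Δt = 45.6 − 10 = 35.6 hours, the level fell by a factor of 53.5/4.17 ≈ 12.83.
n = log₂(12.83) ≈ 3.6814 half-lives, so t½ = 35.6/3.6814 ≈ 9.6702 hours.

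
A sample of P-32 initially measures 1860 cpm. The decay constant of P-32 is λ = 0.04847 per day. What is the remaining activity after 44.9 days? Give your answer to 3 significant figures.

211 cpm

t½ = ln 2 / λ = 0.69315 / 0.04847 ≈ 14.301 days.
Number of half-lives: n = 44.9/14.301 ≈ 3.1397.
Remaining = 1860 × (1/2)^3.1397 = 1860 × 0.11346 ≈ 211.04 cpm.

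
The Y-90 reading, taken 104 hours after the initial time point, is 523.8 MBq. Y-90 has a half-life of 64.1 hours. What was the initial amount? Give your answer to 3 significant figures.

1610 MBq

Number of half-lives elapsed: n = 104/64.1 ≈ 1.6225.
A₀ = A × 2^n = 523.8 × 2^1.6225 = 523.8 × 3.079 ≈ 1612.8 MBq.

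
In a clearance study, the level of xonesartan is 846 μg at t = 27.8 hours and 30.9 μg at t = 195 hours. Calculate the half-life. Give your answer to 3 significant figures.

35.0 hours

Over Δt = 195 − 27.8 = 167.2 hours, the level fell by a factor of 846/30.9 ≈ 27.379.
n = log₂(27.379) ≈ 4.775 half-lives, so t½ = 167.2/4.775 ≈ 35.016 hours.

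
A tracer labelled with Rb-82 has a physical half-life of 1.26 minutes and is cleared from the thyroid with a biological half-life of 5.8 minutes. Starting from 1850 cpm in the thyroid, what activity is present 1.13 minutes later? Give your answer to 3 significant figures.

1/t_eff = 1/t_phys + 1/t_biol = 1/1.26 + 1/5.8 = 0.96606 per minute.
t_eff = 1.26 × 5.8 / (1.26 + 5.8) ≈ 1.0351 minutes.
Remaining = 1850 × (1/2)^(1.13/1.0351) = 1850 × (1/2)^1.0917 ≈ 868.06 cpm.

868 cpm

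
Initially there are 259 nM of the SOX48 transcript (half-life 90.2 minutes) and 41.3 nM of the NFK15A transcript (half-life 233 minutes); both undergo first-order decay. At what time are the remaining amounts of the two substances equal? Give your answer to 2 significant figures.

Set 259·(1/2)^(t/90.2) = 41.3·(1/2)^(t/233).
Taking log₂: log₂(259/41.3) = t·(1/90.2 − 1/233).
log₂(6.2712) = 2.6487; 1/90.2 − 1/233 = 0.0067946.
t = 2.6487 / 0.0067946 ≈ 389.83 minutes.

390 minutes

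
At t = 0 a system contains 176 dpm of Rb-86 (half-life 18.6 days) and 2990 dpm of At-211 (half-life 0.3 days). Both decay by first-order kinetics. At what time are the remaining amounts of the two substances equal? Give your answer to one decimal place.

1.2 days

Set 176·(1/2)^(t/18.6) = 2990·(1/2)^(t/0.3).
Taking log₂: log₂(176/2990) = t·(1/18.6 − 1/0.3).
log₂(0.058863) = -4.0865; 1/18.6 − 1/0.3 = -3.2796.
t = -4.0865 / -3.2796 ≈ 1.246 days.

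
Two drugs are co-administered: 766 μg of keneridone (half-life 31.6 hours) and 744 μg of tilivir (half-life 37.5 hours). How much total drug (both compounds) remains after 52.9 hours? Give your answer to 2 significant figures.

520 μg

keneridone: 766 × (1/2)^(52.9/31.6) = 766 × (1/2)^1.6741 ≈ 240.04 μg.
tilivir: 744 × (1/2)^(52.9/37.5) = 744 × (1/2)^1.4107 ≈ 279.85 μg.
Total = 240.04 + 279.85 ≈ 519.89 μg.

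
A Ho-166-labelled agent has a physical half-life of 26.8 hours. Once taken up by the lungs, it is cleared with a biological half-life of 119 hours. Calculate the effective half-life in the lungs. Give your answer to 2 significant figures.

1/t_eff = 1/t_phys + 1/t_biol = 1/26.8 + 1/119 = 0.045717 per hour.
t_eff = 26.8 × 119 / (26.8 + 119) ≈ 21.874 hours.

22 hours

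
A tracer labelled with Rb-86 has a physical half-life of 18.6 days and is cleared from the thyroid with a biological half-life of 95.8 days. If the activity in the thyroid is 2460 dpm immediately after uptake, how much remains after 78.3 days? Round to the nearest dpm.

1/t_eff = 1/t_phys + 1/t_biol = 1/18.6 + 1/95.8 = 0.064202 per day.
t_eff = 18.6 × 95.8 / (18.6 + 95.8) ≈ 15.576 days.
Remaining = 2460 × (1/2)^(78.3/15.576) = 2460 × (1/2)^5.027 ≈ 75.449 dpm.

75 dpm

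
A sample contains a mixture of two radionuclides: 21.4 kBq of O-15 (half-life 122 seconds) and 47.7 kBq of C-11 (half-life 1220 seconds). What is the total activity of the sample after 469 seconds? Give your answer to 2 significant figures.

O-15: 21.4 × (1/2)^(469/122) = 21.4 × (1/2)^3.8443 ≈ 1.49 kBq.
C-11: 47.7 × (1/2)^(469/1220) = 47.7 × (1/2)^0.38443 ≈ 36.542 kBq.
Total = 1.49 + 36.542 ≈ 38.032 kBq.

38 kBq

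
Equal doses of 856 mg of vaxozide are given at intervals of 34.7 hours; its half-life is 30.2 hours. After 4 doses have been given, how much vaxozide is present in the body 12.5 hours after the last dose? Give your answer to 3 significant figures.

1120 mg

The 4 doses were given 116.6, 81.9, 47.2, 12.5 hours ago.
Total = 856·(1/2)^(116.6/30.2) + 856·(1/2)^(81.9/30.2) + 856·(1/2)^(47.2/30.2) + 856·(1/2)^(12.5/30.2)
      = 58.914 + 130.65 + 289.73 + 642.5 ≈ 1121.8 mg.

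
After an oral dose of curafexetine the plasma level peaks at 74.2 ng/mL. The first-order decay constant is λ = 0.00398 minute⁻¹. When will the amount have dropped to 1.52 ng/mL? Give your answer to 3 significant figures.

977 minutes

t½ = ln 2 / λ = 0.69315 / 0.00398 ≈ 174.16 minutes.
Fraction remaining = 1.52/74.2 ≈ 0.020485.
n = log₂(74.2/1.52) = ln(48.816)/ln 2 ≈ 5.6093 half-lives.
t = n × t½ = 5.6093 × 174.16 ≈ 976.9 minutes.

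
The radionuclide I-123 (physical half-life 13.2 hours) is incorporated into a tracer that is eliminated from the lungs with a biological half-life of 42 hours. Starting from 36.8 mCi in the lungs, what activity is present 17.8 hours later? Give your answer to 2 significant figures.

1/t_eff = 1/t_phys + 1/t_biol = 1/13.2 + 1/42 = 0.099567 per hour.
t_eff = 13.2 × 42 / (13.2 + 42) ≈ 10.043 hours.
Remaining = 36.8 × (1/2)^(17.8/10.043) = 36.8 × (1/2)^1.7723 ≈ 10.773 mCi.

11 mCi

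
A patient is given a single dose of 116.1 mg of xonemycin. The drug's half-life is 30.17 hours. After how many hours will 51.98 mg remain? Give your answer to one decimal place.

35.0 hours

Fraction remaining = 51.98/116.1 ≈ 0.44772.
n = log₂(116.1/51.98) = ln(2.2336)/ln 2 ≈ 1.1593 half-lives.
t = n × t½ = 1.1593 × 30.17 ≈ 34.977 hours.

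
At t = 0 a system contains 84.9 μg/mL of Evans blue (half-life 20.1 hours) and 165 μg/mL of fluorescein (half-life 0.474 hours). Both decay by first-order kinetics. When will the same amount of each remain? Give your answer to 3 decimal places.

Set 84.9·(1/2)^(t/20.1) = 165·(1/2)^(t/0.474).
Taking log₂: log₂(84.9/165) = t·(1/20.1 − 1/0.474).
log₂(0.51455) = -0.95863; 1/20.1 − 1/0.474 = -2.06.
t = -0.95863 / -2.06 ≈ 0.46536 hours.

0.465 hours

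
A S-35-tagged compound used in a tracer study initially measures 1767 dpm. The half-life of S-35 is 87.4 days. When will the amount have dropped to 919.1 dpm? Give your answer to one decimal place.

Fraction remaining = 919.1/1767 ≈ 0.52015.
n = log₂(1767/919.1) = ln(1.9225)/ln 2 ≈ 0.94301 half-lives.
t = n × t½ = 0.94301 × 87.4 ≈ 82.419 days.

82.4 days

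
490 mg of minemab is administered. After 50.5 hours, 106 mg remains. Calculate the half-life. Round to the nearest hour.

23 hours

A/A₀ = 106/490 ≈ 0.21633.
n = log₂(4.6226) ≈ 2.2087 half-lives elapsed in 50.5 hours.
t½ = 50.5/2.2087 ≈ 22.864 hours.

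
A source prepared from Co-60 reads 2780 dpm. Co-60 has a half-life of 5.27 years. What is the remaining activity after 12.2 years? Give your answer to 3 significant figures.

Number of half-lives: n = 12.2/5.27 ≈ 2.315.
Remaining = 2780 × (1/2)^2.315 = 2780 × 0.20096 ≈ 558.68 dpm.

559 dpm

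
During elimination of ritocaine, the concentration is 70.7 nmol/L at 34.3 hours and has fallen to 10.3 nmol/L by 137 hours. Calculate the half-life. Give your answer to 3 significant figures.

Over Δt = 137 − 34.3 = 102.7 hours, the level fell by a factor of 70.7/10.3 ≈ 6.8641.
n = log₂(6.8641) ≈ 2.7791 half-lives, so t½ = 102.7/2.7791 ≈ 36.955 hours.

37.0 hours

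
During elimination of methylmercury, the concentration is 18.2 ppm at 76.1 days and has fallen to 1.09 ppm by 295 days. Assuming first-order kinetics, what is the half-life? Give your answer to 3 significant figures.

Over Δt = 295 − 76.1 = 218.9 days, the level fell by a factor of 18.2/1.09 ≈ 16.697.
n = log₂(16.697) ≈ 4.0615 half-lives, so t½ = 218.9/4.0615 ≈ 53.896 days.

53.9 days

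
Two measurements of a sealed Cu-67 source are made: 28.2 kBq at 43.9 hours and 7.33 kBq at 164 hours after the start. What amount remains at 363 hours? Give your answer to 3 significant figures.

0.786 kBq

Over Δt = 164 − 43.9 = 120.1 hours, the level fell by a factor of 28.2/7.33 ≈ 3.8472.
n = log₂(3.8472) ≈ 1.9438 half-lives, so t½ = 120.1/1.9438 ≈ 61.786 hours.
From t = 164 to t = 363: 7.33 × (1/2)^((363−164)/61.786) ≈ 0.78622 kBq.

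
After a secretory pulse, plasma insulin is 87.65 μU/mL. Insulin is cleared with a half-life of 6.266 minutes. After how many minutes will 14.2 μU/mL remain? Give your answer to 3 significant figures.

16.5 minutes

Fraction remaining = 14.2/87.65 ≈ 0.16201.
n = log₂(87.65/14.2) = ln(6.1725)/ln 2 ≈ 2.6259 half-lives.
t = n × t½ = 2.6259 × 6.266 ≈ 16.454 minutes.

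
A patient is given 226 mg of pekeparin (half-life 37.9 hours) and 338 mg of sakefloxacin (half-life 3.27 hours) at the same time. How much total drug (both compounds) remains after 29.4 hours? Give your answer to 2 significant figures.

130 mg

pekeparin: 226 × (1/2)^(29.4/37.9) = 226 × (1/2)^0.77573 ≈ 132.01 mg.
sakefloxacin: 338 × (1/2)^(29.4/3.27) = 338 × (1/2)^8.9908 ≈ 0.66437 mg.
Total = 132.01 + 0.66437 ≈ 132.67 mg.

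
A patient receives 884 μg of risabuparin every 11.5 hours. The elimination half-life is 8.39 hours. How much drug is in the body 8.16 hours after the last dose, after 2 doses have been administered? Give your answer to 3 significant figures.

625 μg

The 2 doses were given 19.66, 8.16 hours ago.
Total = 884·(1/2)^(19.66/8.39) + 884·(1/2)^(8.16/8.39)
      = 174.2 + 450.48 ≈ 624.68 μg.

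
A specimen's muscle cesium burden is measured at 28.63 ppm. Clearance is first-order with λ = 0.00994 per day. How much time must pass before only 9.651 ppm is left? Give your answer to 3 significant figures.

109 days

t½ = ln 2 / λ = 0.69315 / 0.00994 ≈ 69.733 days.
Fraction remaining = 9.651/28.63 ≈ 0.33709.
n = log₂(28.63/9.651) = ln(2.9665)/ln 2 ≈ 1.5688 half-lives.
t = n × t½ = 1.5688 × 69.733 ≈ 109.4 days.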